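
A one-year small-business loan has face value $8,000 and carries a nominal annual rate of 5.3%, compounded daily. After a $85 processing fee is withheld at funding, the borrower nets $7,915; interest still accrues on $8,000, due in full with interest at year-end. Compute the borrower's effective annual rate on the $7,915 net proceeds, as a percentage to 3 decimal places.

Amount owed after one year: 8,000 × (1 + 0.053/365)^365 = 8,000 × 1.054426 = $8,435.40.
Effective rate on net proceeds: 8,435.40 / 7,915 − 1 = 0.065749 = 6.575%.

6.575%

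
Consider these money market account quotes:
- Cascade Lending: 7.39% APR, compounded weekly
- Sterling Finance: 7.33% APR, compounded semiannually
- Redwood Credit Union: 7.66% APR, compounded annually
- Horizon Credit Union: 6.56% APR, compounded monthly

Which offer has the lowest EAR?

Horizon Credit Union

Cascade Lending: (1 + 0.0739/52)^52 − 1 = 7.664%
Sterling Finance: (1 + 0.0733/2)^2 − 1 = 7.464%
Redwood Credit Union: compounded annually, EAR = 7.660%
Horizon Credit Union: (1 + 0.0656/12)^12 − 1 = 6.761%
The lowest effective annual rate is Horizon Credit Union at 6.761%.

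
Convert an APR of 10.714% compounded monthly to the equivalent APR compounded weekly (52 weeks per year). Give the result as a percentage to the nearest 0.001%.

10.677%

EAR = (1 + 0.10714/12)^12 − 1 = 0.112561.
Solve (1 + r/52)^52 = 1.112561: r/52 = 1.112561^(1/52) − 1 = 0.002053, so r = 0.106774 = 10.677%.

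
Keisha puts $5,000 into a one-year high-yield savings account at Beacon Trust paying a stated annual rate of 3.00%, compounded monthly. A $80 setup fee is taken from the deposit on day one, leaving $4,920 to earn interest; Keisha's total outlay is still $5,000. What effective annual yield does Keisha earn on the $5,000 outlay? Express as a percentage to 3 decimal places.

1.393%

Value after one year: 4,920 × (1 + 0.0300/12)^12 = 4,920 × 1.030416 = $5,069.65.
Effective yield on the $5,000 outlay: 5,069.65 / 5,000 − 1 = 0.013929 = 1.393%.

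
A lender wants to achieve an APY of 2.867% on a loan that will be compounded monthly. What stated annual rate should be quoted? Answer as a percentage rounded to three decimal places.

(1 + r/12)^12 − 1 = 0.02867, so 1 + r/12 = 1.02867^(1/12).
r/12 = 0.002358, so r = 0.028300 = 2.830%.

2.830%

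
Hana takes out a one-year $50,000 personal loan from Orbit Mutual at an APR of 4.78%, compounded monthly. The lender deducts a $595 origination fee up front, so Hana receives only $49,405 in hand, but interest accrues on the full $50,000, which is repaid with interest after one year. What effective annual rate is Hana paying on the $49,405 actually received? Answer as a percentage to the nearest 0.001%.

6.149%

Amount owed after one year: 50,000 × (1 + 0.0478/12)^12 = 50,000 × 1.048861 = $52,443.06.
Effective rate on net proceeds: 52,443.06 / 49,405 − 1 = 0.061493 = 6.149%.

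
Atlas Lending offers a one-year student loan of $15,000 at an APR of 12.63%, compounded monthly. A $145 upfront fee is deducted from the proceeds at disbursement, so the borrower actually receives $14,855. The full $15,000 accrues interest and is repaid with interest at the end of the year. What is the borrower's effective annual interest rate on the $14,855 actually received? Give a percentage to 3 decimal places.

Amount owed after one year: 15,000 × (1 + 0.1263/12)^12 = 15,000 × 1.133874 = $17,008.11.
Effective rate on net proceeds: 17,008.11 / 14,855 − 1 = 0.144942 = 14.494%.

14.494%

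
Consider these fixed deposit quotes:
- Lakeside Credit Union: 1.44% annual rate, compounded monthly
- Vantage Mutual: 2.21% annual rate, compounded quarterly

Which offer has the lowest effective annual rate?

Lakeside Credit Union

Lakeside Credit Union: (1 + 0.0144/12)^12 − 1 = 1.450%
Vantage Mutual: (1 + 0.0221/4)^4 − 1 = 2.228%
The lowest effective annual rate is Lakeside Credit Union at 1.450%.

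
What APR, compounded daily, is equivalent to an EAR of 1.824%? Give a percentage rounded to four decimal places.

1.8076%

(1 + r/365)^365 − 1 = 0.01824, so 1 + r/365 = 1.01824^(1/365).
r/365 = 0.000050, so r = 0.018076 = 1.8076%.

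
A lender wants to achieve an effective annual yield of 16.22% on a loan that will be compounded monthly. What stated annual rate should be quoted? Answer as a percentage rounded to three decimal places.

(1 + r/12)^12 − 1 = 0.1622, so 1 + r/12 = 1.1622^(1/12).
r/12 = 0.012605, so r = 0.151260 = 15.126%.

15.126%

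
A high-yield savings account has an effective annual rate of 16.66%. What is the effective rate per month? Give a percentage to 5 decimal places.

The per-month rate i satisfies (1 + i)^12 = 1 + 0.1666.
i = 1.1666^(1/12) − 1 = 0.0129239 = 1.29239%.

1.29239%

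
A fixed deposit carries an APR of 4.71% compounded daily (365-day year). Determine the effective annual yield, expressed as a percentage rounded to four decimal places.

EAR = (1 + 0.0471/365)^365 − 1.
= 1.048224 − 1 = 4.8224%.

4.8224%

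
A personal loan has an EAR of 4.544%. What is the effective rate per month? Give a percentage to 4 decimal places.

0.3710%

The per-month rate i satisfies (1 + i)^12 = 1 + 0.04544.
i = 1.04544^(1/12) − 1 = 0.0037100 = 0.3710%.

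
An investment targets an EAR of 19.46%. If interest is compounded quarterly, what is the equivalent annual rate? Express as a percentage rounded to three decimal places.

18.182%

(1 + r/4)^4 − 1 = 0.1946, so 1 + r/4 = 1.1946^(1/4).
r/4 = 0.045456, so r = 0.181823 = 18.182%.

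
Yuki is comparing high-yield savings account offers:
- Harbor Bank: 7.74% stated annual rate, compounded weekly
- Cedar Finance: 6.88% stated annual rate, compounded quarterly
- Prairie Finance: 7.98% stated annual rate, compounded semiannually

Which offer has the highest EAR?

Prairie Finance

Harbor Bank: (1 + 0.0774/52)^52 − 1 = 8.041%
Cedar Finance: (1 + 0.0688/4)^4 − 1 = 7.060%
Prairie Finance: (1 + 0.0798/2)^2 − 1 = 8.139%
The highest effective annual rate is Prairie Finance at 8.139%.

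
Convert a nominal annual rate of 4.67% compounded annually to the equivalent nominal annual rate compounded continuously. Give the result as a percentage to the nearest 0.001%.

Compounded annually, EAR = nominal = 0.046700.
Equivalent continuous rate: r = ln(1 + 0.046700) = 0.045642 = 4.564%.

4.564%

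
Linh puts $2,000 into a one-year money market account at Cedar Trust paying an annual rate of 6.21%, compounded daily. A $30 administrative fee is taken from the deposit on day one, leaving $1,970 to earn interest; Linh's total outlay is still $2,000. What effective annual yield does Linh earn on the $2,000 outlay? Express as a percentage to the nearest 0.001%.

Value after one year: 1,970 × (1 + 0.0621/365)^365 = 1,970 × 1.064063 = $2,096.20.
Effective yield on the $2,000 outlay: 2,096.20 / 2,000 − 1 = 0.048102 = 4.810%.

4.810%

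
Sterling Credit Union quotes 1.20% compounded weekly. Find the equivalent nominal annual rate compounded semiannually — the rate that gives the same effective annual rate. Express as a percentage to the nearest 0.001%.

1.203%

EAR = (1 + 0.0120/52)^52 − 1 = 0.012071.
Solve (1 + r/2)^2 = 1.012071: r/2 = 1.012071^(1/2) − 1 = 0.006017, so r = 0.012035 = 1.203%.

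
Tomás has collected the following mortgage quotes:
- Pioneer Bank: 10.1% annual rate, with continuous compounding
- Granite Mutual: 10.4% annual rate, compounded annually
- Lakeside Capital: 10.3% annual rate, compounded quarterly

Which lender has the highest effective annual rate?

Lakeside Capital

Pioneer Bank: e^0.101 − 1 = 10.628%
Granite Mutual: compounded annually, EAR = 10.400%
Lakeside Capital: (1 + 0.103/4)^4 − 1 = 10.705%
The highest effective annual rate is Lakeside Capital at 10.705%.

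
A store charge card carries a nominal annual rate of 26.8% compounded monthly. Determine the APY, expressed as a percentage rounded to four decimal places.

30.3498%

EAR = (1 + 0.268/12)^12 − 1.
= (1 + 0.022333)^12 − 1 = 1.303498 − 1 = 30.3498%.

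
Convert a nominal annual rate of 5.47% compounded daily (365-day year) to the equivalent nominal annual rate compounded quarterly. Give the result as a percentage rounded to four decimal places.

EAR = (1 + 0.0547/365)^365 − 1 = 0.056219.
Solve (1 + r/4)^4 = 1.056219: r/4 = 1.056219^(1/4) − 1 = 0.013768, so r = 0.055072 = 5.5072%.

5.5072%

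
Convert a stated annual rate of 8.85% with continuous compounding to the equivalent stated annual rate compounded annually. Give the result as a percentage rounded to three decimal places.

EAR under continuous compounding: e^0.0885 − 1 = 0.092534.
Compounded annually, the equivalent nominal rate is the EAR itself: 9.253%.

9.253%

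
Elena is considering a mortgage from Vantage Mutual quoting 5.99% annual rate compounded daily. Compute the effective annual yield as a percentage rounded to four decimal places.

6.1725%

EAR = (1 + 0.0599/365)^365 − 1.
= 1.061725 − 1 = 6.1725%.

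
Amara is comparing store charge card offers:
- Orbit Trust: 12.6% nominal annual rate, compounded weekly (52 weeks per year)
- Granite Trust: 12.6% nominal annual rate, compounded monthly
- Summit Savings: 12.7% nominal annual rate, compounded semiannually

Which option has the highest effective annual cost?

Orbit Trust

Orbit Trust: (1 + 0.126/52)^52 − 1 = 13.411%
Granite Trust: (1 + 0.126/12)^12 − 1 = 13.354%
Summit Savings: (1 + 0.127/2)^2 − 1 = 13.103%
The highest effective annual rate is Orbit Trust at 13.411%.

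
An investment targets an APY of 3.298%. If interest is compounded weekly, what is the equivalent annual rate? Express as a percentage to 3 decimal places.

3.246%

(1 + r/52)^52 − 1 = 0.03298, so 1 + r/52 = 1.03298^(1/52).
r/52 = 0.000624, so r = 0.032458 = 3.246%.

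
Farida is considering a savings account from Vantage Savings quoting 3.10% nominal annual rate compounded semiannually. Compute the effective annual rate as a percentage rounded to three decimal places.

EAR = (1 + 0.0310/2)^2 − 1.
= 1.031240 − 1 = 3.124%.

3.124%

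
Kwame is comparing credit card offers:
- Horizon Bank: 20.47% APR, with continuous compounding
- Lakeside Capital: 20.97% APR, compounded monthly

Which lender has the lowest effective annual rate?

Horizon Bank: e^0.2047 − 1 = 22.716%
Lakeside Capital: (1 + 0.2097/12)^12 − 1 = 23.108%
The lowest effective annual rate is Horizon Bank at 22.716%.

Horizon Bank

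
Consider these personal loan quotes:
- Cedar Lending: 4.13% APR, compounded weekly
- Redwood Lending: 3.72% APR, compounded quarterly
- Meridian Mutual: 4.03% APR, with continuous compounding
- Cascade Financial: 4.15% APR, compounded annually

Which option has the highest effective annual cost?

Cedar Lending

Cedar Lending: (1 + 0.0413/52)^52 − 1 = 4.215%
Redwood Lending: (1 + 0.0372/4)^4 − 1 = 3.772%
Meridian Mutual: e^0.0403 − 1 = 4.112%
Cascade Financial: compounded annually, EAR = 4.150%
The highest effective annual rate is Cedar Lending at 4.215%.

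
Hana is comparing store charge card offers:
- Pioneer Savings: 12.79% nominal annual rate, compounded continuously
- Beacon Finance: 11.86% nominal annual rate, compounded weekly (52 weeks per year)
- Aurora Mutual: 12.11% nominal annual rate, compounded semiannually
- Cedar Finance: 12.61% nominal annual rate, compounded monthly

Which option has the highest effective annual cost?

Pioneer Savings: e^0.1279 − 1 = 13.644%
Beacon Finance: (1 + 0.1186/52)^52 − 1 = 12.577%
Aurora Mutual: (1 + 0.1211/2)^2 − 1 = 12.477%
Cedar Finance: (1 + 0.1261/12)^12 − 1 = 13.365%
The highest effective annual rate is Pioneer Savings at 13.644%.

Pioneer Savings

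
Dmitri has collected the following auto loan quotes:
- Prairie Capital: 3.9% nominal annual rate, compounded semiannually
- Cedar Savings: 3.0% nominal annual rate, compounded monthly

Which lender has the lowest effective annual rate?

Prairie Capital: (1 + 0.039/2)^2 − 1 = 3.938%
Cedar Savings: (1 + 0.030/12)^12 − 1 = 3.042%
The lowest effective annual rate is Cedar Savings at 3.042%.

Cedar Savings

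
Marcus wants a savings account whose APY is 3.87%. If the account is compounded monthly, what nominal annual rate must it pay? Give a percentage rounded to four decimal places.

3.8030%

(1 + r/12)^12 − 1 = 0.0387, so 1 + r/12 = 1.0387^(1/12).
r/12 = 0.003169, so r = 0.038030 = 3.8030%.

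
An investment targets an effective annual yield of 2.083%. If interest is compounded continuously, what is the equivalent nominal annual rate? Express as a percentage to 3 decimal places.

2.062%

Continuous: nominal r satisfies e^r − 1 = 0.02083.
r = ln(1 + 0.02083) = ln(1.02083) = 0.020616 = 2.062%.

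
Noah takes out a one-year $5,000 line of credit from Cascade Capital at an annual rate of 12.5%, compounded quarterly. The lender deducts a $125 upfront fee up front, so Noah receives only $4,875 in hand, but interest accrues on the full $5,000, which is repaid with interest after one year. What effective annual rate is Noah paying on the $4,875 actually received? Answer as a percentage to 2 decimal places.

16.00%

Amount owed after one year: 5,000 × (1 + 0.125/4)^4 = 5,000 × 1.130982 = $5,654.91.
Effective rate on net proceeds: 5,654.91 / 4,875 − 1 = 0.159982 = 16.00%.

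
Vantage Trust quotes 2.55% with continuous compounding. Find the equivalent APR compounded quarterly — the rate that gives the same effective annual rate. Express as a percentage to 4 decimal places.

EAR under continuous compounding: e^0.0255 − 1 = 0.025828.
Solve (1 + r/4)^4 = 1.025828: r/4 = 1.025828^(1/4) − 1 = 0.006395, so r = 0.025581 = 2.5581%.

2.5581%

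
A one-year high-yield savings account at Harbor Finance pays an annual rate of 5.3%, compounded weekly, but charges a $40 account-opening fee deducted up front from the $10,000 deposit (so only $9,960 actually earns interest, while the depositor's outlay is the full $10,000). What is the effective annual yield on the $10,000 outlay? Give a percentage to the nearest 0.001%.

5.018%

Value after one year: 9,960 × (1 + 0.053/52)^52 = 9,960 × 1.054401 = $10,501.84.
Effective yield on the $10,000 outlay: 10,501.84 / 10,000 − 1 = 0.050184 = 5.018%.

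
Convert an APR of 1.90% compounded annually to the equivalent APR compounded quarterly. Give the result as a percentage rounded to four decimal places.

Compounded annually, EAR = nominal = 0.019000.
Solve (1 + r/4)^4 = 1.019000: r/4 = 1.019000^(1/4) − 1 = 0.004717, so r = 0.018866 = 1.8866%.

1.8866%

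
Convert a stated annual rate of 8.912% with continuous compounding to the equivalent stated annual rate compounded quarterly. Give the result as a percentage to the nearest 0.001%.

9.012%

EAR under continuous compounding: e^0.08912 − 1 = 0.093212.
Solve (1 + r/4)^4 = 1.093212: r/4 = 1.093212^(1/4) − 1 = 0.022530, so r = 0.090120 = 9.012%.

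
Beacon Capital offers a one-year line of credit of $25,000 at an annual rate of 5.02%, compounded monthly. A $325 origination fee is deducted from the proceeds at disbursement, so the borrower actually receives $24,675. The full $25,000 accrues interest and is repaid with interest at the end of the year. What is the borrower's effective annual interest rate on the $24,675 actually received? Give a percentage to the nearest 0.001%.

Amount owed after one year: 25,000 × (1 + 0.0502/12)^12 = 25,000 × 1.051371 = $26,284.28.
Effective rate on net proceeds: 26,284.28 / 24,675 − 1 = 0.065219 = 6.522%.

6.522%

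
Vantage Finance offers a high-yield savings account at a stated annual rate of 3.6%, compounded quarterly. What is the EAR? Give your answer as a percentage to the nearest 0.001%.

3.649%

EAR = (1 + 0.036/4)^4 − 1.
= (1 + 0.009000)^4 − 1 = 1.036489 − 1 = 3.649%.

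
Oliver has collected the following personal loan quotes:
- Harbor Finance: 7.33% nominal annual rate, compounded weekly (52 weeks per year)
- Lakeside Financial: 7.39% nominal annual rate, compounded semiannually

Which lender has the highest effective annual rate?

Harbor Finance: (1 + 0.0733/52)^52 − 1 = 7.600%
Lakeside Financial: (1 + 0.0739/2)^2 − 1 = 7.527%
The highest effective annual rate is Harbor Finance at 7.600%.

Harbor Finance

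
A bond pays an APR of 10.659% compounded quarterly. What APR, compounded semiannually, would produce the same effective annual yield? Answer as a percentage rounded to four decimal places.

10.8010%

EAR = (1 + 0.10659/4)^4 − 1 = 0.110927.
Solve (1 + r/2)^2 = 1.110927: r/2 = 1.110927^(1/2) − 1 = 0.054005, so r = 0.108010 = 10.8010%.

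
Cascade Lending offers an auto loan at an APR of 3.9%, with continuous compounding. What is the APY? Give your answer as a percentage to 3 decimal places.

With continuous compounding, EAR = e^0.039 − 1.
e^0.039 = 1.039770, so EAR = 0.039770 = 3.977%.

3.977%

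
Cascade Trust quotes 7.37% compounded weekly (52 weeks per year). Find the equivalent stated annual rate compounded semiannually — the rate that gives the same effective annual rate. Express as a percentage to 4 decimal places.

EAR = (1 + 0.0737/52)^52 − 1 = 0.076428.
Solve (1 + r/2)^2 = 1.076428: r/2 = 1.076428^(1/2) − 1 = 0.037510, so r = 0.075021 = 7.5021%.

7.5021%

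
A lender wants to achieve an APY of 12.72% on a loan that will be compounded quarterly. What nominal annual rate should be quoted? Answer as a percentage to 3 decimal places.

12.155%

(1 + r/4)^4 − 1 = 0.1272, so 1 + r/4 = 1.1272^(1/4).
r/4 = 0.030387, so r = 0.121547 = 12.155%.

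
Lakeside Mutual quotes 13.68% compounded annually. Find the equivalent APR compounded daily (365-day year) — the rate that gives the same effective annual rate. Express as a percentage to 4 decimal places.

Compounded annually, EAR = nominal = 0.136800.
Solve (1 + r/365)^365 = 1.136800: r/365 = 1.136800^(1/365) − 1 = 0.000351, so r = 0.128240 = 12.8240%.

12.8240%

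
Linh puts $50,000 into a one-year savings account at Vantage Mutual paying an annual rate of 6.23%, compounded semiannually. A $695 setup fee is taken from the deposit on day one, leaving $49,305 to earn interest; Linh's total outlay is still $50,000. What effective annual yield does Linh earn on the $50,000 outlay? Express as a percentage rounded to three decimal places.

Value after one year: 49,305 × (1 + 0.0623/2)^2 = 49,305 × 1.063270 = $52,424.54.
Effective yield on the $50,000 outlay: 52,424.54 / 50,000 − 1 = 0.048491 = 4.849%.

4.849%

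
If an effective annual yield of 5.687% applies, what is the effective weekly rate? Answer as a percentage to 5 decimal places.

The per-week rate i satisfies (1 + i)^52 = 1 + 0.05687.
i = 1.05687^(1/52) − 1 = 0.0010643 = 0.10643%.

0.10643%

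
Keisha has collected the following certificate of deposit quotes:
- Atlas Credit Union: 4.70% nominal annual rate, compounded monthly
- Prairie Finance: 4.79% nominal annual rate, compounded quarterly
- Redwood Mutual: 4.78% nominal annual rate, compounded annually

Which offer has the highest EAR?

Prairie Finance

Atlas Credit Union: (1 + 0.0470/12)^12 − 1 = 4.803%
Prairie Finance: (1 + 0.0479/4)^4 − 1 = 4.877%
Redwood Mutual: compounded annually, EAR = 4.780%
The highest effective annual rate is Prairie Finance at 4.877%.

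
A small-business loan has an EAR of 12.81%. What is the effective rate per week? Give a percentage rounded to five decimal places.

The per-week rate i satisfies (1 + i)^52 = 1 + 0.1281.
i = 1.1281^(1/52) − 1 = 0.0023207 = 0.23207%.

0.23207%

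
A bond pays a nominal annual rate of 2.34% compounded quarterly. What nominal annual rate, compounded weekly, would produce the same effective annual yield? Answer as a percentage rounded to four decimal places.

2.3337%

EAR = (1 + 0.0234/4)^4 − 1 = 0.023606.
Solve (1 + r/52)^52 = 1.023606: r/52 = 1.023606^(1/52) − 1 = 0.000449, so r = 0.023337 = 2.3337%.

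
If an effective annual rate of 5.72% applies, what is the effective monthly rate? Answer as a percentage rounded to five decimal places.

0.46461%

The per-month rate i satisfies (1 + i)^12 = 1 + 0.0572.
i = 1.0572^(1/12) − 1 = 0.0046461 = 0.46461%.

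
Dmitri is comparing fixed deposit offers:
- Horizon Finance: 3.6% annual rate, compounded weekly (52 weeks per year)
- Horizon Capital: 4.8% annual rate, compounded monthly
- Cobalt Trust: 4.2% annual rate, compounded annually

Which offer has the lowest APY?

Horizon Finance: (1 + 0.036/52)^52 − 1 = 3.664%
Horizon Capital: (1 + 0.048/12)^12 − 1 = 4.907%
Cobalt Trust: compounded annually, EAR = 4.200%
The lowest effective annual rate is Horizon Finance at 3.664%.

Horizon Finance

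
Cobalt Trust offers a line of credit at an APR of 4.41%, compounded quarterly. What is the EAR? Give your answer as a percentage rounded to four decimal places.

4.4835%

EAR = (1 + 0.0441/4)^4 − 1.
= (1 + 0.011025)^4 − 1 = 1.044835 − 1 = 4.4835%.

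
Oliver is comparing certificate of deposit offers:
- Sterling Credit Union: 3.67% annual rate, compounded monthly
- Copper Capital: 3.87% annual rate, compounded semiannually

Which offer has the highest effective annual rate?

Copper Capital

Sterling Credit Union: (1 + 0.0367/12)^12 − 1 = 3.732%
Copper Capital: (1 + 0.0387/2)^2 − 1 = 3.907%
The highest effective annual rate is Copper Capital at 3.907%.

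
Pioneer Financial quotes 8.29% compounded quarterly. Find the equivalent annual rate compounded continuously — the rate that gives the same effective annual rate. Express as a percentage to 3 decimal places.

8.205%

EAR = (1 + 0.0829/4)^4 − 1 = 0.085513.
Equivalent continuous rate: r = ln(1 + 0.085513) = 0.082053 = 8.205%.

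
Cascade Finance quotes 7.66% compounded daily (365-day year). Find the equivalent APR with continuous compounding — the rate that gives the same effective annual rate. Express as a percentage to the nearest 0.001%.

EAR = (1 + 0.0766/365)^365 − 1 = 0.079601.
Equivalent continuous rate: r = ln(1 + 0.079601) = 0.076592 = 7.659%.

7.659%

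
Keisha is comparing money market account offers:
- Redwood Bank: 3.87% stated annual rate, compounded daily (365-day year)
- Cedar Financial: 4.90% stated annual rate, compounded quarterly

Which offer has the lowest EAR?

Redwood Bank

Redwood Bank: (1 + 0.0387/365)^365 − 1 = 3.946%
Cedar Financial: (1 + 0.0490/4)^4 − 1 = 4.991%
The lowest effective annual rate is Redwood Bank at 3.946%.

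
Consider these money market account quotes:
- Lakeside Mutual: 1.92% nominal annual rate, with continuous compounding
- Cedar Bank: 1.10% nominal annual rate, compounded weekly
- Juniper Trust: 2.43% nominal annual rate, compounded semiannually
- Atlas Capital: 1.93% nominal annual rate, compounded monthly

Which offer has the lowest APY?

Lakeside Mutual: e^0.0192 − 1 = 1.939%
Cedar Bank: (1 + 0.0110/52)^52 − 1 = 1.106%
Juniper Trust: (1 + 0.0243/2)^2 − 1 = 2.445%
Atlas Capital: (1 + 0.0193/12)^12 − 1 = 1.947%
The lowest effective annual rate is Cedar Bank at 1.106%.

Cedar Bank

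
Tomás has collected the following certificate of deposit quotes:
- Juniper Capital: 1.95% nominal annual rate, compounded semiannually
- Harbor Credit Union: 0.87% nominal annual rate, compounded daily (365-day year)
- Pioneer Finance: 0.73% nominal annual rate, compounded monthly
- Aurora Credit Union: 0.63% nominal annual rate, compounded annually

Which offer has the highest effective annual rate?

Juniper Capital

Juniper Capital: (1 + 0.0195/2)^2 − 1 = 1.960%
Harbor Credit Union: (1 + 0.0087/365)^365 − 1 = 0.874%
Pioneer Finance: (1 + 0.0073/12)^12 − 1 = 0.732%
Aurora Credit Union: compounded annually, EAR = 0.630%
The highest effective annual rate is Juniper Capital at 1.960%.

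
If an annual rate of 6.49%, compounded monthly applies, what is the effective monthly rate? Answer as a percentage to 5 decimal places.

With a nominal annual rate compounded monthly, the periodic rate is the nominal rate divided by 12.
i = 0.0649 / 12 = 0.0054083 = 0.54083%.

0.54083%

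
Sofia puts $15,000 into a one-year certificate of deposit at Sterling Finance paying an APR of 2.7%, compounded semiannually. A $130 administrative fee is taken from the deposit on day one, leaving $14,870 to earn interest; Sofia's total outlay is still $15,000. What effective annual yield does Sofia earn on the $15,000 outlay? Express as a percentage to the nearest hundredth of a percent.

Value after one year: 14,870 × (1 + 0.027/2)^2 = 14,870 × 1.027182 = $15,274.20.
Effective yield on the $15,000 outlay: 15,274.20 / 15,000 − 1 = 0.018280 = 1.83%.

1.83%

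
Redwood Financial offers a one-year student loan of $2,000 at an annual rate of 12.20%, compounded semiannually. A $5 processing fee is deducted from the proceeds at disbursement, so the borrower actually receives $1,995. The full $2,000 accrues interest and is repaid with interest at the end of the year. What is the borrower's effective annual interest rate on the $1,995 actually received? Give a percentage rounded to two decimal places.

Amount owed after one year: 2,000 × (1 + 0.1220/2)^2 = 2,000 × 1.125721 = $2,251.44.
Effective rate on net proceeds: 2,251.44 / 1,995 − 1 = 0.128542 = 12.85%.

12.85%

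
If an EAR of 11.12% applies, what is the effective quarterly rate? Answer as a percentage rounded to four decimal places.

The per-quarter rate i satisfies (1 + i)^4 = 1 + 0.1112.
i = 1.1112^(1/4) − 1 = 0.0267106 = 2.6711%.

2.6711%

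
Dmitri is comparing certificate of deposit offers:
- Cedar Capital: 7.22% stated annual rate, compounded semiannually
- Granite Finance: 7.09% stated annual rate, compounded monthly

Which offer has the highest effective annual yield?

Cedar Capital: (1 + 0.0722/2)^2 − 1 = 7.350%
Granite Finance: (1 + 0.0709/12)^12 − 1 = 7.325%
The highest effective annual rate is Cedar Capital at 7.350%.

Cedar Capital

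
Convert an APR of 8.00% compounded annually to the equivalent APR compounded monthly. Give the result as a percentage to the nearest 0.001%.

Compounded annually, EAR = nominal = 0.080000.
Solve (1 + r/12)^12 = 1.080000: r/12 = 1.080000^(1/12) − 1 = 0.006434, so r = 0.077208 = 7.721%.

7.721%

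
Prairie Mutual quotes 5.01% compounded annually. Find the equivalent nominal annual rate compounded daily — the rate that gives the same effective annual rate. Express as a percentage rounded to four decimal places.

4.8889%

Compounded annually, EAR = nominal = 0.050100.
Solve (1 + r/365)^365 = 1.050100: r/365 = 1.050100^(1/365) − 1 = 0.000134, so r = 0.048889 = 4.8889%.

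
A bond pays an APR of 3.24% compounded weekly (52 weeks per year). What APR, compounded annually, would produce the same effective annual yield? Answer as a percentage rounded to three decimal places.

3.292%

EAR = (1 + 0.0324/52)^52 − 1 = 0.032920.
Compounded annually, the equivalent nominal rate is the EAR itself: 3.292%.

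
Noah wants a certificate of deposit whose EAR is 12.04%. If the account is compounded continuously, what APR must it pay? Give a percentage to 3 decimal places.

11.369%

Continuous: nominal r satisfies e^r − 1 = 0.1204.
r = ln(1 + 0.1204) = ln(1.1204) = 0.113686 = 11.369%.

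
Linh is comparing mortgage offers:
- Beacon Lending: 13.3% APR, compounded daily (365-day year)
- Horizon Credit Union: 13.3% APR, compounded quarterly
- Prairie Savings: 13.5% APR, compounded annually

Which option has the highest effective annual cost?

Beacon Lending

Beacon Lending: (1 + 0.133/365)^365 − 1 = 14.222%
Horizon Credit Union: (1 + 0.133/4)^4 − 1 = 13.978%
Prairie Savings: compounded annually, EAR = 13.500%
The highest effective annual rate is Beacon Lending at 14.222%.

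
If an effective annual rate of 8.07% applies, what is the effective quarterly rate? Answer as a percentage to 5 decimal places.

The per-quarter rate i satisfies (1 + i)^4 = 1 + 0.0807.
i = 1.0807^(1/4) − 1 = 0.0195917 = 1.95917%.

1.95917%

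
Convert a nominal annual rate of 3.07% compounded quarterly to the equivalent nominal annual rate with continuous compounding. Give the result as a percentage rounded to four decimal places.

EAR = (1 + 0.0307/4)^4 − 1 = 0.031055.
Equivalent continuous rate: r = ln(1 + 0.031055) = 0.030583 = 3.0583%.

3.0583%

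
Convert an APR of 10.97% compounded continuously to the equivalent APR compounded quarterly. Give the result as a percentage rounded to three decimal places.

11.122%

EAR under continuous compounding: e^0.1097 − 1 = 0.115943.
Solve (1 + r/4)^4 = 1.115943: r/4 = 1.115943^(1/4) − 1 = 0.027805, so r = 0.111218 = 11.122%.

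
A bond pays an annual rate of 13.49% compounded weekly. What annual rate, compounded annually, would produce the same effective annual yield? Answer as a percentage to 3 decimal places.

EAR = (1 + 0.1349/52)^52 − 1 = 0.144222.
Compounded annually, the equivalent nominal rate is the EAR itself: 14.422%.

14.422%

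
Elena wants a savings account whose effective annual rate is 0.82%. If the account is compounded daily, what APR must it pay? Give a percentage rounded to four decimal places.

0.8167%

(1 + r/365)^365 − 1 = 0.0082, so 1 + r/365 = 1.0082^(1/365).
r/365 = 0.000022, so r = 0.008167 = 0.8167%.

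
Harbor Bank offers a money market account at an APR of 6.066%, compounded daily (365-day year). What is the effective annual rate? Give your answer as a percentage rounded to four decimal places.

EAR = (1 + 0.06066/365)^365 − 1.
= 1.062532 − 1 = 6.2532%.

6.2532%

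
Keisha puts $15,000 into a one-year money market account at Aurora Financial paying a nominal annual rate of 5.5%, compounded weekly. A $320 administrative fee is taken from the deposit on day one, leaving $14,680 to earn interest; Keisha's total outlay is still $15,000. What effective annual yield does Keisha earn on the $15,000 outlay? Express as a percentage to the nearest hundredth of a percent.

3.40%

Value after one year: 14,680 × (1 + 0.055/52)^52 = 14,680 × 1.056510 = $15,509.57.
Effective yield on the $15,000 outlay: 15,509.57 / 15,000 − 1 = 0.033971 = 3.40%.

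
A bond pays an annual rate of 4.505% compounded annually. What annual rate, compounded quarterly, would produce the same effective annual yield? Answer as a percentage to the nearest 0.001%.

4.431%

Compounded annually, EAR = nominal = 0.045050.
Solve (1 + r/4)^4 = 1.045050: r/4 = 1.045050^(1/4) − 1 = 0.011077, so r = 0.044308 = 4.431%.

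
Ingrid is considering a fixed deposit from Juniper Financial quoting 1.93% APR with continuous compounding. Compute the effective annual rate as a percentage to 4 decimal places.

With continuous compounding, EAR = e^0.0193 − 1.
e^0.0193 = 1.019487, so EAR = 0.019487 = 1.9487%.

1.9487%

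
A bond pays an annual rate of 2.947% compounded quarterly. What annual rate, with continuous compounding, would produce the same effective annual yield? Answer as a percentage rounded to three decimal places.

2.936%

EAR = (1 + 0.02947/4)^4 − 1 = 0.029797.
Equivalent continuous rate: r = ln(1 + 0.029797) = 0.029362 = 2.936%.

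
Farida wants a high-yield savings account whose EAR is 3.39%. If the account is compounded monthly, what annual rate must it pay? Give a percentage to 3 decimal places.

3.338%

(1 + r/12)^12 − 1 = 0.0339, so 1 + r/12 = 1.0339^(1/12).
r/12 = 0.002782, so r = 0.033384 = 3.338%.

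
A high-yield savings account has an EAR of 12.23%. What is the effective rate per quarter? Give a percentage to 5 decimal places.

2.92651%

The per-quarter rate i satisfies (1 + i)^4 = 1 + 0.1223.
i = 1.1223^(1/4) − 1 = 0.0292651 = 2.92651%.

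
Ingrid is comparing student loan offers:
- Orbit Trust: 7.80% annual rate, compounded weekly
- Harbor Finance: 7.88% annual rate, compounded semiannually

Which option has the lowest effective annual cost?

Orbit Trust: (1 + 0.0780/52)^52 − 1 = 8.106%
Harbor Finance: (1 + 0.0788/2)^2 − 1 = 8.035%
The lowest effective annual rate is Harbor Finance at 8.035%.

Harbor Finance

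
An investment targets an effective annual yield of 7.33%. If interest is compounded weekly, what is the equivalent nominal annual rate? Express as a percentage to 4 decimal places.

(1 + r/52)^52 − 1 = 0.0733, so 1 + r/52 = 1.0733^(1/52).
r/52 = 0.001361, so r = 0.070786 = 7.0786%.

7.0786%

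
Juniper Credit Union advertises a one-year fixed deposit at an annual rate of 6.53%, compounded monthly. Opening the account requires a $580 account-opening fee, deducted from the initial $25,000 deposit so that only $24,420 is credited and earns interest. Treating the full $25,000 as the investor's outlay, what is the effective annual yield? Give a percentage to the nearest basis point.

Value after one year: 24,420 × (1 + 0.0653/12)^12 = 24,420 × 1.067290 = $26,063.23.
Effective yield on the $25,000 outlay: 26,063.23 / 25,000 − 1 = 0.042529 = 4.25%.

4.25%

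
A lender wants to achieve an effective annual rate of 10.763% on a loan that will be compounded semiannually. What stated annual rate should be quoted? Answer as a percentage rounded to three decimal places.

(1 + r/2)^2 − 1 = 0.10763, so 1 + r/2 = 1.10763^(1/2).
r/2 = 0.052440, so r = 0.104880 = 10.488%.

10.488%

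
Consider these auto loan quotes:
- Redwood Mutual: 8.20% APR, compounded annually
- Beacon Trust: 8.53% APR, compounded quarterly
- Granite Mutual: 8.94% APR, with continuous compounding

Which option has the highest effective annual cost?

Granite Mutual

Redwood Mutual: compounded annually, EAR = 8.200%
Beacon Trust: (1 + 0.0853/4)^4 − 1 = 8.807%
Granite Mutual: e^0.0894 − 1 = 9.352%
The highest effective annual rate is Granite Mutual at 9.352%.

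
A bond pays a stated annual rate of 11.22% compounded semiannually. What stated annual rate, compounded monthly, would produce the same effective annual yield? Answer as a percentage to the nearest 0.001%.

EAR = (1 + 0.1122/2)^2 − 1 = 0.115347.
Solve (1 + r/12)^12 = 1.115347: r/12 = 1.115347^(1/12) − 1 = 0.009139, so r = 0.109664 = 10.966%.

10.966%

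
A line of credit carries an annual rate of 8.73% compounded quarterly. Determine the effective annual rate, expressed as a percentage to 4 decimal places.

9.0200%

EAR = (1 + 0.0873/4)^4 − 1.
= (1 + 0.021825)^4 − 1 = 1.090200 − 1 = 9.0200%.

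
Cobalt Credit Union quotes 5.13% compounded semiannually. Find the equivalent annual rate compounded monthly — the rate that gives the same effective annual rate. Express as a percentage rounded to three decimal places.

5.076%

EAR = (1 + 0.0513/2)^2 − 1 = 0.051958.
Solve (1 + r/12)^12 = 1.051958: r/12 = 1.051958^(1/12) − 1 = 0.004230, so r = 0.050760 = 5.076%.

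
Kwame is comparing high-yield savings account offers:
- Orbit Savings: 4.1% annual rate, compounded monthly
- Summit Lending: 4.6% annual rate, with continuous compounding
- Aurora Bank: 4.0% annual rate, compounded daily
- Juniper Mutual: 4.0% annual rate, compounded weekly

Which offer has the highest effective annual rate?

Summit Lending

Orbit Savings: (1 + 0.041/12)^12 − 1 = 4.178%
Summit Lending: e^0.046 − 1 = 4.707%
Aurora Bank: (1 + 0.040/365)^365 − 1 = 4.081%
Juniper Mutual: (1 + 0.040/52)^52 − 1 = 4.079%
The highest effective annual rate is Summit Lending at 4.707%.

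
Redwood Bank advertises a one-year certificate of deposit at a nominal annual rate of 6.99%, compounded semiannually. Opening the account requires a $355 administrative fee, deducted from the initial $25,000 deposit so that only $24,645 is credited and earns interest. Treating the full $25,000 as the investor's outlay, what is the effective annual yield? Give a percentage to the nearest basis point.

Value after one year: 24,645 × (1 + 0.0699/2)^2 = 24,645 × 1.071122 = $26,397.79.
Effective yield on the $25,000 outlay: 26,397.79 / 25,000 − 1 = 0.055912 = 5.59%.

5.59%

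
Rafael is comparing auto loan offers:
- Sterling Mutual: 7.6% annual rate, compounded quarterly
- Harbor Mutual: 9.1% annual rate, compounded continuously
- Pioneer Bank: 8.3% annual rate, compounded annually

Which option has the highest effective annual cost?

Harbor Mutual

Sterling Mutual: (1 + 0.076/4)^4 − 1 = 7.819%
Harbor Mutual: e^0.091 − 1 = 9.527%
Pioneer Bank: compounded annually, EAR = 8.300%
The highest effective annual rate is Harbor Mutual at 9.527%.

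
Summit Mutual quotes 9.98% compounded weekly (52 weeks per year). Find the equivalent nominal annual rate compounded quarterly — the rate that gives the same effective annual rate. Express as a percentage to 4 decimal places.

10.0957%

EAR = (1 + 0.0998/52)^52 − 1 = 0.104844.
Solve (1 + r/4)^4 = 1.104844: r/4 = 1.104844^(1/4) − 1 = 0.025239, so r = 0.100957 = 10.0957%.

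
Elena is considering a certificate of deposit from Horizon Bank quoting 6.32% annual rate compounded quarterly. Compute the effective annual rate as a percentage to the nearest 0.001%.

6.471%

EAR = (1 + 0.0632/4)^4 − 1.
= 1.064714 − 1 = 6.471%.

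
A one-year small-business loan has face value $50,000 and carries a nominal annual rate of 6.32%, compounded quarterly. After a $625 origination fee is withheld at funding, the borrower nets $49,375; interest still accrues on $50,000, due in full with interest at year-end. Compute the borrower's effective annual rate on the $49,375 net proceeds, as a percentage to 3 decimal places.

Amount owed after one year: 50,000 × (1 + 0.0632/4)^4 = 50,000 × 1.064714 = $53,235.68.
Effective rate on net proceeds: 53,235.68 / 49,375 − 1 = 0.078191 = 7.819%.

7.819%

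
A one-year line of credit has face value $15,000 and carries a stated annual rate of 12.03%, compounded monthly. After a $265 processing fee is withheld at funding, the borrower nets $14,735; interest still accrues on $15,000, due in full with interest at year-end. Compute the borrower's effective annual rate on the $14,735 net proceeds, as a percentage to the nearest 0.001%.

14.743%

Amount owed after one year: 15,000 × (1 + 0.1203/12)^12 = 15,000 × 1.127160 = $16,907.40.
Effective rate on net proceeds: 16,907.40 / 14,735 − 1 = 0.147431 = 14.743%.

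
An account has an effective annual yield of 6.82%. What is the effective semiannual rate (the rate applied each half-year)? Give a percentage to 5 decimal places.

The per-half-year rate i satisfies (1 + i)^2 = 1 + 0.0682.
i = 1.0682^(1/2) − 1 = 0.0335376 = 3.35376%.

3.35376%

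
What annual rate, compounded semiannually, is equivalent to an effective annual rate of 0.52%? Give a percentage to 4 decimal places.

0.5193%

(1 + r/2)^2 − 1 = 0.0052, so 1 + r/2 = 1.0052^(1/2).
r/2 = 0.002597, so r = 0.005193 = 0.5193%.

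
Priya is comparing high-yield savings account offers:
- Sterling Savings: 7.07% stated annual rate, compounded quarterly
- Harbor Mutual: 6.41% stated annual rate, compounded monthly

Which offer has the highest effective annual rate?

Sterling Savings

Sterling Savings: (1 + 0.0707/4)^4 − 1 = 7.260%
Harbor Mutual: (1 + 0.0641/12)^12 − 1 = 6.602%
The highest effective annual rate is Sterling Savings at 7.260%.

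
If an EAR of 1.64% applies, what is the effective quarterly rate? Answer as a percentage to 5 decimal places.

The per-quarter rate i satisfies (1 + i)^4 = 1 + 0.0164.
i = 1.0164^(1/4) − 1 = 0.0040750 = 0.40750%.

0.40750%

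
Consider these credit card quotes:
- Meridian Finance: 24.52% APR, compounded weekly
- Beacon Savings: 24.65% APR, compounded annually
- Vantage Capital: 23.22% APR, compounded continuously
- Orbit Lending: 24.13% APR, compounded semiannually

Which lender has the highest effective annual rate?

Meridian Finance

Meridian Finance: (1 + 0.2452/52)^52 − 1 = 27.714%
Beacon Savings: compounded annually, EAR = 24.650%
Vantage Capital: e^0.2322 − 1 = 26.137%
Orbit Lending: (1 + 0.2413/2)^2 − 1 = 25.586%
The highest effective annual rate is Meridian Finance at 27.714%.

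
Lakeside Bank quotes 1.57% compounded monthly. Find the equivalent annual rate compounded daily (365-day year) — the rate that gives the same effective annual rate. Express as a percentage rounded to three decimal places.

1.569%

EAR = (1 + 0.0157/12)^12 − 1 = 0.015813.
Solve (1 + r/365)^365 = 1.015813: r/365 = 1.015813^(1/365) − 1 = 0.000043, so r = 0.015690 = 1.569%.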